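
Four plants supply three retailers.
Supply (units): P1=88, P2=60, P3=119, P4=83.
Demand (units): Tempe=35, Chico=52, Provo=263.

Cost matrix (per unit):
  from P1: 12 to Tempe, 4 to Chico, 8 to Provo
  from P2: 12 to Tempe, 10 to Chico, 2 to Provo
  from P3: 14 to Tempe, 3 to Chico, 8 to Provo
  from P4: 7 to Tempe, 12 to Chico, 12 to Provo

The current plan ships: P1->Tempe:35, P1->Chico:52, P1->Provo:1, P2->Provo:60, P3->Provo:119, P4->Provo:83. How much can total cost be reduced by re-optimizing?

367

Current plan cost = 35·12 + 52·4 + 1·8 + 60·2 + 119·8 + 83·12 = 2704.
Optimal plan:
  P1 to Provo: 88 × 8 = 704
  P2 to Provo: 60 × 2 = 120
  P3 to Chico: 52 × 3 = 156
  P3 to Provo: 67 × 8 = 536
  P4 to Tempe: 35 × 7 = 245
  P4 to Provo: 48 × 12 = 576
Optimal cost = 2337.
Saving = 2704 − 2337 = 367.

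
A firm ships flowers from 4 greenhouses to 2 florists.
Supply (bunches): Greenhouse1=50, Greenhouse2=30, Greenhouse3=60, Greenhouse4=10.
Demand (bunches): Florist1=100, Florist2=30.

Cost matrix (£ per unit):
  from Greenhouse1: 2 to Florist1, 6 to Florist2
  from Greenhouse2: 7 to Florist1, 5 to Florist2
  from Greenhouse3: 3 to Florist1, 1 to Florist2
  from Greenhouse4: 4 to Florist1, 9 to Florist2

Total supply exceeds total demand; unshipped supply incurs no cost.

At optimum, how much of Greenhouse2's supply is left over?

An optimal plan:
  Greenhouse1–Florist1: 50 × £2 = £100
  Greenhouse2–Florist2: 10 × £5 = £50
  Greenhouse3–Florist1: 40 × £3 = £120
  Greenhouse3–Florist2: 20 × £1 = £20
  Greenhouse4–Florist1: 10 × £4 = £40
Total cost = £330.
Greenhouse2 ships 10 of its 30, leaving 20.

20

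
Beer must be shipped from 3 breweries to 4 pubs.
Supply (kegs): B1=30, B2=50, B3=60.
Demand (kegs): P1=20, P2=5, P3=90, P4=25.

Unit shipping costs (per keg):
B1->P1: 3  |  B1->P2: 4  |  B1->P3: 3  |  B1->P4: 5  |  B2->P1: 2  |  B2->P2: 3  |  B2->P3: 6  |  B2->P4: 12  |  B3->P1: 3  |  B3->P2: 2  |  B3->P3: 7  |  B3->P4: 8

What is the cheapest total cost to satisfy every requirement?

One minimum-cost allocation:
  B1–P3: 30 × 3 = 90
  B2–P3: 50 × 6 = 300
  B3–P1: 20 × 3 = 60
  B3–P2: 5 × 2 = 10
  B3–P3: 10 × 7 = 70
  B3–P4: 25 × 8 = 200
Total = 90 + 300 + 60 + 10 + 70 + 200 = 730.
(Supply check: B1 ships 30; B2 ships 50; B3 ships 60.)

730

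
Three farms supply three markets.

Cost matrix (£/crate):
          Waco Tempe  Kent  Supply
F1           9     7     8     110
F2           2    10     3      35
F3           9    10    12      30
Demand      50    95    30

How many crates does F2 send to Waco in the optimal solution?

20

The minimum-cost plan:
  F1 to Tempe: 95 × £7 = £665
  F1 to Kent: 15 × £8 = £120
  F2 to Waco: 20 × £2 = £40
  F2 to Kent: 15 × £3 = £45
  F3 to Waco: 30 × £9 = £270
Total cost = £1140.
So F2→Waco carries 20 crates.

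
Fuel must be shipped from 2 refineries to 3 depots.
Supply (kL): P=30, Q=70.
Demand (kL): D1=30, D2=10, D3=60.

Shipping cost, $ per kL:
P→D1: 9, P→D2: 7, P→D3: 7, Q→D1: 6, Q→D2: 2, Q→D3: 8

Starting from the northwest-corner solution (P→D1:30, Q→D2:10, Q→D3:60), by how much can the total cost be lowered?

120

Current plan cost = 30·9 + 10·2 + 60·8 = $770.
Optimal plan:
  P→D3: 30 × $7 = $210
  Q→D1: 30 × $6 = $180
  Q→D2: 10 × $2 = $20
  Q→D3: 30 × $8 = $240
Optimal cost = $650.
Saving = 770 − 650 = $120.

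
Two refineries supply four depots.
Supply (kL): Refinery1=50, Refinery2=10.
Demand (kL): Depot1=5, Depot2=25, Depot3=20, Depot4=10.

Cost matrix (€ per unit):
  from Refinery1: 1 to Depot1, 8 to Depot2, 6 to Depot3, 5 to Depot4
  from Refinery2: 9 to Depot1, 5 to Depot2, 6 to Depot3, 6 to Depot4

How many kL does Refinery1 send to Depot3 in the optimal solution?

Optimal shipments:
  Refinery1 to Depot1: 5 × €1 = €5
  Refinery1 to Depot2: 15 × €8 = €120
  Refinery1 to Depot3: 20 × €6 = €120
  Refinery1 to Depot4: 10 × €5 = €50
  Refinery2 to Depot2: 10 × €5 = €50
Total cost = €345.
So Refinery1→Depot3 carries 20 kL.

20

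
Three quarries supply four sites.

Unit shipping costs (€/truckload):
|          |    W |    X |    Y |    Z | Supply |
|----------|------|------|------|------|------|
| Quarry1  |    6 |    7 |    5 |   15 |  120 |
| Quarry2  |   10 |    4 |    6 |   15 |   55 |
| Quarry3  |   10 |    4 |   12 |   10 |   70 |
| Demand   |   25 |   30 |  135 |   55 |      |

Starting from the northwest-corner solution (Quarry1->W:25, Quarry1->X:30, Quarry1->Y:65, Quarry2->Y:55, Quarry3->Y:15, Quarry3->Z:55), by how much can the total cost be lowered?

210

Current plan cost = 25·6 + 30·7 + 65·5 + 55·6 + 15·12 + 55·10 = €1745.
Optimal plan:
  Quarry1→W: 25 truckloads
  Quarry1→Y: 95 truckloads
  Quarry2→X: 15 truckloads
  Quarry2→Y: 40 truckloads
  Quarry3→X: 15 truckloads
  Quarry3→Z: 55 truckloads
Optimal cost = €1535.
Saving = 1745 − 1535 = €210.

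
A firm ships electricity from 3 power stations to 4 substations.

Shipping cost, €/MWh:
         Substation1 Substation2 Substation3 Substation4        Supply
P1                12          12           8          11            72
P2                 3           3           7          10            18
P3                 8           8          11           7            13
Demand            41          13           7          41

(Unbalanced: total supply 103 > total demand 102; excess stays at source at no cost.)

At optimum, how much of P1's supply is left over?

1

Minimum-cost shipments:
  P1 to Substation1: 10 MWh
  P1 to Substation2: 13 MWh
  P1 to Substation3: 7 MWh
  P1 to Substation4: 41 MWh
  P2 to Substation1: 18 MWh
  P3 to Substation1: 13 MWh
Total cost = €941.
P1 ships 71 of its 72, leaving 1.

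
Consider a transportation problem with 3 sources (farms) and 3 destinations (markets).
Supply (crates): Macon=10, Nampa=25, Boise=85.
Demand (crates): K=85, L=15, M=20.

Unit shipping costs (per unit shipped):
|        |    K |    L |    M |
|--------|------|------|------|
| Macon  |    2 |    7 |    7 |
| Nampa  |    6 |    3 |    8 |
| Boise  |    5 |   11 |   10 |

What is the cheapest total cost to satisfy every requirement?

An optimal shipping plan:
  Macon→M: 10 × 7 = 70
  Nampa→L: 15 × 3 = 45
  Nampa→M: 10 × 8 = 80
  Boise→K: 85 × 5 = 425
Total = 70 + 45 + 80 + 425 = 620.

620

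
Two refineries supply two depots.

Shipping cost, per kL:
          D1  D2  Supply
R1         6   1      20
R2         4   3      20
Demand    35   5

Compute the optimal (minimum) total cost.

175

An optimal shipping plan:
  R1–D1: 15 kL
  R1–D2: 5 kL
  R2–D1: 20 kL
Total cost = 175.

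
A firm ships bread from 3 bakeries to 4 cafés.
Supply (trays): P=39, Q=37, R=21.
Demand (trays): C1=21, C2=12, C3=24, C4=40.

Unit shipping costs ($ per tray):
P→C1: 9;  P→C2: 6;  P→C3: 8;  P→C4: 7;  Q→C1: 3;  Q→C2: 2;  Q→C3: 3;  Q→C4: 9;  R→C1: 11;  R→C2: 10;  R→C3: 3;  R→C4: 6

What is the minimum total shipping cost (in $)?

438

One minimum-cost allocation:
  P to C4: 39 × $7 = $273
  Q to C1: 21 × $3 = $63
  Q to C2: 12 × $2 = $24
  Q to C3: 4 × $3 = $12
  R to C3: 20 × $3 = $60
  R to C4: 1 × $6 = $6
Total = 273 + 63 + 24 + 12 + 60 + 6 = $438.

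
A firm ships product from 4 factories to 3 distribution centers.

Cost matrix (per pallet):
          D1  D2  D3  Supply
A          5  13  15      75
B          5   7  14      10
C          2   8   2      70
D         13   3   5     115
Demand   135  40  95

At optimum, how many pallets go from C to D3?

Optimal shipments:
  A→D1: 75 × 5 = 375
  B→D1: 10 × 5 = 50
  C→D1: 50 × 2 = 100
  C→D3: 20 × 2 = 40
  D→D2: 40 × 3 = 120
  D→D3: 75 × 5 = 375
Total cost = 1060.
So C→D3 carries 20 pallets.

20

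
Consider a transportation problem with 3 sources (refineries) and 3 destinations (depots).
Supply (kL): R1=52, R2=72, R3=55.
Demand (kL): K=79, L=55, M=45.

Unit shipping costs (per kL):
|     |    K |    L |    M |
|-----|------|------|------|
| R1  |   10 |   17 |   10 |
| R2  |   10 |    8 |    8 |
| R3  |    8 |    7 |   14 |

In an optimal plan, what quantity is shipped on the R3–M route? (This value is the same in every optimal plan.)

Solving gives:
  R1–K: 52 × 10 = 520
  R2–L: 27 × 8 = 216
  R2–M: 45 × 8 = 360
  R3–K: 27 × 8 = 216
  R3–L: 28 × 7 = 196
Total cost = 1508.
The route R3→M is not used.

0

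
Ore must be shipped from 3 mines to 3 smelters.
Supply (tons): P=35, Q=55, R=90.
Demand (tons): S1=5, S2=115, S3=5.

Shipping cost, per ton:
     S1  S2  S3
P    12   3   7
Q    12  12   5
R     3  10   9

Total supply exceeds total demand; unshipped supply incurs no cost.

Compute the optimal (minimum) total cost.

945

One minimum-cost allocation:
  P to S2: 35 × 3 = 105
  Q to S3: 5 × 5 = 25
  R to S1: 5 × 3 = 15
  R to S2: 80 × 10 = 800
Total = 105 + 25 + 15 + 800 = 945.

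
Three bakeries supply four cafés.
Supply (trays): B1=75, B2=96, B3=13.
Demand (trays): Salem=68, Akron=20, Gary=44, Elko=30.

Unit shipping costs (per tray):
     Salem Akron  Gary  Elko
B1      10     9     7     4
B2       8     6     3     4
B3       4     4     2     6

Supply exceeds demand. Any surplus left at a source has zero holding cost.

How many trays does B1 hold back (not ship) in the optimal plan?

22

Minimum-cost shipments:
  B1–Salem: 23 × 10 = 230
  B1–Elko: 30 × 4 = 120
  B2–Salem: 32 × 8 = 256
  B2–Akron: 20 × 6 = 120
  B2–Gary: 44 × 3 = 132
  B3–Salem: 13 × 4 = 52
Total cost = 910.
B1 ships 53 of its 75, leaving 22.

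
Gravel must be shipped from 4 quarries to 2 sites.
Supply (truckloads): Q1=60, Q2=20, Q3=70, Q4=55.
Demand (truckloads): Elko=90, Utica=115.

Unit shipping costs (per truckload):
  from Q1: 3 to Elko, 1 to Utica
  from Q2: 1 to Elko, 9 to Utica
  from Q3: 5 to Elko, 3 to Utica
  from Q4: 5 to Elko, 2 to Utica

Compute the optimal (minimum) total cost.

540

Optimal allocation:
  Q1–Elko: 60 × 3 = 180
  Q2–Elko: 20 × 1 = 20
  Q3–Elko: 10 × 5 = 50
  Q3–Utica: 60 × 3 = 180
  Q4–Utica: 55 × 2 = 110
Total = 180 + 20 + 50 + 180 + 110 = 540.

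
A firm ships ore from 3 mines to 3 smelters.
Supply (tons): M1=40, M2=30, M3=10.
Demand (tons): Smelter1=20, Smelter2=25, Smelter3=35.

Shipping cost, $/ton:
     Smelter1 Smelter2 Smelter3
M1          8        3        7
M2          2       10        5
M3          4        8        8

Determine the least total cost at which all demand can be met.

Optimal allocation:
  M1→Smelter2: 25 tons
  M1→Smelter3: 15 tons
  M2→Smelter1: 10 tons
  M2→Smelter3: 20 tons
  M3→Smelter1: 10 tons
Total cost = $340.

340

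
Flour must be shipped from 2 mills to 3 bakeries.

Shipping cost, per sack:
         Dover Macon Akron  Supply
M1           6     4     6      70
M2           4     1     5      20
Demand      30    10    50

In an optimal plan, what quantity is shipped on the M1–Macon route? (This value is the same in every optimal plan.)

Optimal shipments:
  M1→Dover: 20 × 6 = 120
  M1→Akron: 50 × 6 = 300
  M2→Dover: 10 × 4 = 40
  M2→Macon: 10 × 1 = 10
Total cost = 470.
The route M1→Macon is not used.

0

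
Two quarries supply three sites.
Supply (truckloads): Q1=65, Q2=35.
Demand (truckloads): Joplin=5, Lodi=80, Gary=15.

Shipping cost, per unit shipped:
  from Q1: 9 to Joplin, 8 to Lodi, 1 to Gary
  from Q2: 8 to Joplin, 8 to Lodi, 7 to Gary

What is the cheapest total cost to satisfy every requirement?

695

One minimum-cost allocation:
  Q1→Lodi: 50 truckloads
  Q1→Gary: 15 truckloads
  Q2→Joplin: 5 truckloads
  Q2→Lodi: 30 truckloads
Total cost = 695.
(Supply check: Q1 ships 65; Q2 ships 35.)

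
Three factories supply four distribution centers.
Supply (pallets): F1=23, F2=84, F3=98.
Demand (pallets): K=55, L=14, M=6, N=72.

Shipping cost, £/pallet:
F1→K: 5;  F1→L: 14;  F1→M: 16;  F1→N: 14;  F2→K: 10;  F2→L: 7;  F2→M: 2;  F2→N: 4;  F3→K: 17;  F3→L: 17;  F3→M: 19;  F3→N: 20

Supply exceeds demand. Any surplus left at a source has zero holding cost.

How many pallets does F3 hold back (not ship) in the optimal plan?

Minimum-cost shipments:
  F1->K: 23 × £5 = £115
  F2->L: 6 × £7 = £42
  F2->M: 6 × £2 = £12
  F2->N: 72 × £4 = £288
  F3->K: 32 × £17 = £544
  F3->L: 8 × £17 = £136
Total cost = £1137.
F3 ships 40 of its 98, leaving 58.

58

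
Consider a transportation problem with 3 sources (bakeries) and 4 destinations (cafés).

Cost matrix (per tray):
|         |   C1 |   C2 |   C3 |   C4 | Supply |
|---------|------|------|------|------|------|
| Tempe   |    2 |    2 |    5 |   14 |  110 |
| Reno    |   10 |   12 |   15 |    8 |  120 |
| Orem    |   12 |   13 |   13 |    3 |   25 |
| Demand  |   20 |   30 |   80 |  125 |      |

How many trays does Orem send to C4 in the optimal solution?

25

The minimum-cost plan:
  Tempe->C2: 30 × 2 = 60
  Tempe->C3: 80 × 5 = 400
  Reno->C1: 20 × 10 = 200
  Reno->C4: 100 × 8 = 800
  Orem->C4: 25 × 3 = 75
Total cost = 1535.
So Orem→C4 carries 25 trays.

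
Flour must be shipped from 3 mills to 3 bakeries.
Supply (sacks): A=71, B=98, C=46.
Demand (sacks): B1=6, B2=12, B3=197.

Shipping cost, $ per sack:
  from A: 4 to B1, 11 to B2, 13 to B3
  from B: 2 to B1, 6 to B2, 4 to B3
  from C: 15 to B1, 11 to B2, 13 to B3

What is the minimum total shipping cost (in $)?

One minimum-cost allocation:
  A→B1: 6 × $4 = $24
  A→B3: 65 × $13 = $845
  B→B3: 98 × $4 = $392
  C→B2: 12 × $11 = $132
  C→B3: 34 × $13 = $442
Total = 24 + 845 + 392 + 132 + 442 = $1835.

1835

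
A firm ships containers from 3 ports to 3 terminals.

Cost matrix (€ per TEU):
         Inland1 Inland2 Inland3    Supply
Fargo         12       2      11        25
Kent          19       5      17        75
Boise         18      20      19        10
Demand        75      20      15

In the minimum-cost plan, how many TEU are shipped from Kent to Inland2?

Solving gives:
  Fargo–Inland1: 25 × €12 = €300
  Kent–Inland1: 40 × €19 = €760
  Kent–Inland2: 20 × €5 = €100
  Kent–Inland3: 15 × €17 = €255
  Boise–Inland1: 10 × €18 = €180
Total cost = €1595.
So Kent→Inland2 carries 20 TEU.

20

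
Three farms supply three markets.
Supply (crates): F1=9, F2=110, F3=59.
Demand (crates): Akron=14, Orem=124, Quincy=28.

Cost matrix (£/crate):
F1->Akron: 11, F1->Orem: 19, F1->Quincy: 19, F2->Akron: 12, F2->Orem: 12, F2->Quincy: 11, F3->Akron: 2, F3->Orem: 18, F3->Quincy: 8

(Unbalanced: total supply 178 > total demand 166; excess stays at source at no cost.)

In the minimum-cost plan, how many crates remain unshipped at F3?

3

Minimum-cost shipments:
  F2–Orem: 110 crates
  F3–Akron: 14 crates
  F3–Orem: 14 crates
  F3–Quincy: 28 crates
Total cost = £1824.
F3 ships 56 of its 59, leaving 3.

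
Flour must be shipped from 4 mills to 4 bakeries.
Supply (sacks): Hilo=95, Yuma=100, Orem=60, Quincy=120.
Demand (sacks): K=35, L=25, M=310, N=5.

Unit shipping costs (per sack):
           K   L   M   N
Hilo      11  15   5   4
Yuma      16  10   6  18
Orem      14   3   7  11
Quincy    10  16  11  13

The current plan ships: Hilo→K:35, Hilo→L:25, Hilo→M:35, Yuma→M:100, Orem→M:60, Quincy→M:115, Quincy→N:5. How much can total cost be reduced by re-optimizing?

610

Current plan cost = 35·11 + 25·15 + 35·5 + 100·6 + 60·7 + 115·11 + 5·13 = 3285.
Optimal plan:
  Hilo->M: 90 × 5 = 450
  Hilo->N: 5 × 4 = 20
  Yuma->M: 100 × 6 = 600
  Orem->L: 25 × 3 = 75
  Orem->M: 35 × 7 = 245
  Quincy->K: 35 × 10 = 350
  Quincy->M: 85 × 11 = 935
Optimal cost = 2675.
Saving = 3285 − 2675 = 610.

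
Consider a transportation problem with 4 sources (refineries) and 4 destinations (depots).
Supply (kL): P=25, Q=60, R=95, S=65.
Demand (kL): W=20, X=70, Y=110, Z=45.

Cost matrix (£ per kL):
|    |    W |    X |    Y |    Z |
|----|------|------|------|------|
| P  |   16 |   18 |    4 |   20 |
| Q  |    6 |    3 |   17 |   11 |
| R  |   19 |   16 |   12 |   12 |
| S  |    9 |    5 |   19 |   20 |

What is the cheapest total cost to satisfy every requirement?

2085

An optimal shipping plan:
  P–Y: 25 × £4 = £100
  Q–W: 20 × £6 = £120
  Q–X: 5 × £3 = £15
  Q–Z: 35 × £11 = £385
  R–Y: 85 × £12 = £1020
  R–Z: 10 × £12 = £120
  S–X: 65 × £5 = £325
Total = 100 + 120 + 15 + 385 + 1020 + 120 + 325 = £2085.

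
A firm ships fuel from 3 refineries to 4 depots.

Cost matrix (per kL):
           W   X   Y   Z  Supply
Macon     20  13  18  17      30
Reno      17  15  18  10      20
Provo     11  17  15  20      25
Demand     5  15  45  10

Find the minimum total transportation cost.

An optimal shipping plan:
  Macon→X: 15 × 13 = 195
  Macon→Y: 15 × 18 = 270
  Reno→Y: 10 × 18 = 180
  Reno→Z: 10 × 10 = 100
  Provo→W: 5 × 11 = 55
  Provo→Y: 20 × 15 = 300
Total = 195 + 270 + 180 + 100 + 55 + 300 = 1100.
(Supply check: Macon ships 30; Reno ships 20; Provo ships 25.)

1100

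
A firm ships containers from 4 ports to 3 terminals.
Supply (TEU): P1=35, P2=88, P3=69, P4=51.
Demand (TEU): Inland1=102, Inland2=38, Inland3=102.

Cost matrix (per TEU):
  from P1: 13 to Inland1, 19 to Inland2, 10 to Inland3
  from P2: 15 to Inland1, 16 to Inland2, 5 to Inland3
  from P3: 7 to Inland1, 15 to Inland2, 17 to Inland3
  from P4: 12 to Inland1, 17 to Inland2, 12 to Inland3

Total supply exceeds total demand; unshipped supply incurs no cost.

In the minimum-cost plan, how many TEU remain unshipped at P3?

Minimum-cost shipments:
  P1–Inland1: 20 × 13 = 260
  P1–Inland3: 14 × 10 = 140
  P2–Inland3: 88 × 5 = 440
  P3–Inland1: 69 × 7 = 483
  P4–Inland1: 13 × 12 = 156
  P4–Inland2: 38 × 17 = 646
Total cost = 2125.
P3 ships 69 of its 69, leaving 0.

0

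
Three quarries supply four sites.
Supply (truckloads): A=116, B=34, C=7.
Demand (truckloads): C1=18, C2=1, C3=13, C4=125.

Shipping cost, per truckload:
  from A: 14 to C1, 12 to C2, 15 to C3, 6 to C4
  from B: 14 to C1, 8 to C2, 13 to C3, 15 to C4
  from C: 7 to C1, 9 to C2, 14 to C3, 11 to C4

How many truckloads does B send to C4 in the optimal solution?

The minimum-cost plan:
  A->C4: 116 × 6 = 696
  B->C1: 11 × 14 = 154
  B->C2: 1 × 8 = 8
  B->C3: 13 × 13 = 169
  B->C4: 9 × 15 = 135
  C->C1: 7 × 7 = 49
Total cost = 1211.
So B→C4 carries 9 truckloads.

9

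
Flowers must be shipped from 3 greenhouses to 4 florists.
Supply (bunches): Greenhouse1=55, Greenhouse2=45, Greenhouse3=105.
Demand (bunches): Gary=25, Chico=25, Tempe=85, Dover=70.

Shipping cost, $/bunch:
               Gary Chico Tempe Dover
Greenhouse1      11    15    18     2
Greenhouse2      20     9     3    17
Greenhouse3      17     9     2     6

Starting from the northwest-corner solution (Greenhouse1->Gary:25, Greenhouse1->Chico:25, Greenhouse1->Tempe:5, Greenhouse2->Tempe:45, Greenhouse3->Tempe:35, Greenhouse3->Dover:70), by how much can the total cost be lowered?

Current plan cost = 25·11 + 25·15 + 5·18 + 45·3 + 35·2 + 70·6 = $1365.
Optimal plan:
  Greenhouse1->Gary: 25 × $11 = $275
  Greenhouse1->Dover: 30 × $2 = $60
  Greenhouse2->Chico: 25 × $9 = $225
  Greenhouse2->Tempe: 20 × $3 = $60
  Greenhouse3->Tempe: 65 × $2 = $130
  Greenhouse3->Dover: 40 × $6 = $240
Optimal cost = $990.
Saving = 1365 − 990 = $375.

375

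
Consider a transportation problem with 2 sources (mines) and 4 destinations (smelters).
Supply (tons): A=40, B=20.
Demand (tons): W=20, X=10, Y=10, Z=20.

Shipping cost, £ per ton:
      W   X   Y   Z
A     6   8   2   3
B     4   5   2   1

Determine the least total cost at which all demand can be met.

One minimum-cost allocation:
  A→W: 20 × £6 = £120
  A→Y: 10 × £2 = £20
  A→Z: 10 × £3 = £30
  B→X: 10 × £5 = £50
  B→Z: 10 × £1 = £10
Total = 120 + 20 + 30 + 50 + 10 = £230.

230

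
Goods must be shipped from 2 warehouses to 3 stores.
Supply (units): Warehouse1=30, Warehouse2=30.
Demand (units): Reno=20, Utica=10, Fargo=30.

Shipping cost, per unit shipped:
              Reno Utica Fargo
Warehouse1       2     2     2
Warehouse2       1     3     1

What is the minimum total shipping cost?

90

Optimal allocation:
  Warehouse1 to Reno: 20 units
  Warehouse1 to Utica: 10 units
  Warehouse2 to Fargo: 30 units
Total cost = 90.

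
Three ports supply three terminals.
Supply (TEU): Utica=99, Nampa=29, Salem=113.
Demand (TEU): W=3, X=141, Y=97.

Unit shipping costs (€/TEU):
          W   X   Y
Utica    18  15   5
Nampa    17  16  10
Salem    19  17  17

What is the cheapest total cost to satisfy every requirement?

A cheapest plan:
  Utica to X: 2 × €15 = €30
  Utica to Y: 97 × €5 = €485
  Nampa to W: 3 × €17 = €51
  Nampa to X: 26 × €16 = €416
  Salem to X: 113 × €17 = €1921
Total = 30 + 485 + 51 + 416 + 1921 = €2903.
(Supply check: Utica ships 99; Nampa ships 29; Salem ships 113.)

2903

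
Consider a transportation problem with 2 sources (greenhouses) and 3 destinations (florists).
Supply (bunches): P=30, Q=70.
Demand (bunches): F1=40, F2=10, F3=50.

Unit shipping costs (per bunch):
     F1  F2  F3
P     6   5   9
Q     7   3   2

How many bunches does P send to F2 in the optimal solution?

Optimal shipments:
  P to F1: 30 × 6 = 180
  Q to F1: 10 × 7 = 70
  Q to F2: 10 × 3 = 30
  Q to F3: 50 × 2 = 100
Total cost = 380.
The route P→F2 is not used.

0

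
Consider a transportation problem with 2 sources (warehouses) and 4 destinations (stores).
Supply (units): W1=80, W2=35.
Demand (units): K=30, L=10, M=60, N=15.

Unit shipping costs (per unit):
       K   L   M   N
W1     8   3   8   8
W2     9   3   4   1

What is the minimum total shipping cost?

A cheapest plan:
  W1->K: 30 units
  W1->L: 10 units
  W1->M: 40 units
  W2->M: 20 units
  W2->N: 15 units
Total cost = 685.

685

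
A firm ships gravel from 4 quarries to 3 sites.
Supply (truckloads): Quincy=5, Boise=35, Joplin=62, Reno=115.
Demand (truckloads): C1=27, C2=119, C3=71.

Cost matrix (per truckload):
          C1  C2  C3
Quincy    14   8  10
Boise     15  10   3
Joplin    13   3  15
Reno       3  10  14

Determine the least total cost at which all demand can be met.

1426

Optimal allocation:
  Quincy->C3: 5 × 10 = 50
  Boise->C3: 35 × 3 = 105
  Joplin->C2: 62 × 3 = 186
  Reno->C1: 27 × 3 = 81
  Reno->C2: 57 × 10 = 570
  Reno->C3: 31 × 14 = 434
Total = 50 + 105 + 186 + 81 + 570 + 434 = 1426.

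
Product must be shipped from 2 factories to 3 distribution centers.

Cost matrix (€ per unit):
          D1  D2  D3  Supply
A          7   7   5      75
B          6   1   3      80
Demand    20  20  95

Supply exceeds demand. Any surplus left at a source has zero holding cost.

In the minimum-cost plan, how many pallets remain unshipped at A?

20

Minimum-cost shipments:
  A→D1: 20 pallets
  A→D3: 35 pallets
  B→D2: 20 pallets
  B→D3: 60 pallets
Total cost = €515.
A ships 55 of its 75, leaving 20.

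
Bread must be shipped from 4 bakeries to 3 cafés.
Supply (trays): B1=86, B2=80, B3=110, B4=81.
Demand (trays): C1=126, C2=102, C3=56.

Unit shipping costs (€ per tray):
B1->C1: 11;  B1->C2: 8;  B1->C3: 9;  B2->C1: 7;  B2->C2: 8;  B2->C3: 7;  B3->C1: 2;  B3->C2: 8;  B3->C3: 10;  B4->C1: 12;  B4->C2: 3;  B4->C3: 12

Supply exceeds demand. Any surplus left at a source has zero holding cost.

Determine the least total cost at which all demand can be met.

1135

A cheapest plan:
  B1–C2: 21 × €8 = €168
  B2–C1: 16 × €7 = €112
  B2–C3: 56 × €7 = €392
  B3–C1: 110 × €2 = €220
  B4–C2: 81 × €3 = €243
Total = 168 + 112 + 392 + 220 + 243 = €1135.
(Supply check: B1 ships 21; B2 ships 72; B3 ships 110; B4 ships 81.)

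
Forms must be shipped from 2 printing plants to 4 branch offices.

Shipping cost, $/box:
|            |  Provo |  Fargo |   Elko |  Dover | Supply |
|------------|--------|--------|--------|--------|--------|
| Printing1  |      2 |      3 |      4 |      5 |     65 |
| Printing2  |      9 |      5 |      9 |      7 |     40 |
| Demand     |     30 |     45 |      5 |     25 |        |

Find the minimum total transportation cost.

Optimal allocation:
  Printing1 to Provo: 30 × $2 = $60
  Printing1 to Fargo: 5 × $3 = $15
  Printing1 to Elko: 5 × $4 = $20
  Printing1 to Dover: 25 × $5 = $125
  Printing2 to Fargo: 40 × $5 = $200
Total = 60 + 15 + 20 + 125 + 200 = $420.
(Supply check: Printing1 ships 65; Printing2 ships 40.)

420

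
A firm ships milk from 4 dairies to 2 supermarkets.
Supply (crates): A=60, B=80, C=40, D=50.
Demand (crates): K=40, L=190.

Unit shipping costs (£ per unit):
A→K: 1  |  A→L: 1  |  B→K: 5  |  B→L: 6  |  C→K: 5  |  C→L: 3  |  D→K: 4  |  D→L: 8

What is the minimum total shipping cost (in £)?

A cheapest plan:
  A→L: 60 × £1 = £60
  B→L: 80 × £6 = £480
  C→L: 40 × £3 = £120
  D→K: 40 × £4 = £160
  D→L: 10 × £8 = £80
Total = 60 + 480 + 120 + 160 + 80 = £900.

900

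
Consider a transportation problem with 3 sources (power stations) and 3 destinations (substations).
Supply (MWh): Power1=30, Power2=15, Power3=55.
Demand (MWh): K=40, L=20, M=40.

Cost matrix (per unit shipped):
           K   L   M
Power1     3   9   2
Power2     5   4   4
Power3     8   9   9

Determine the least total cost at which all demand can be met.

Optimal allocation:
  Power1–M: 30 × 2 = 60
  Power2–L: 5 × 4 = 20
  Power2–M: 10 × 4 = 40
  Power3–K: 40 × 8 = 320
  Power3–L: 15 × 9 = 135
Total = 60 + 20 + 40 + 320 + 135 = 575.

575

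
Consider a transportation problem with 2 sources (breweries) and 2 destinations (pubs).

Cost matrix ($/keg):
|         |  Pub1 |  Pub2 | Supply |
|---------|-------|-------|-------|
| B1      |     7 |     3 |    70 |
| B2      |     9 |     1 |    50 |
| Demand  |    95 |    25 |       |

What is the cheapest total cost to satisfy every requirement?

740

A cheapest plan:
  B1 to Pub1: 70 × $7 = $490
  B2 to Pub1: 25 × $9 = $225
  B2 to Pub2: 25 × $1 = $25
Total = 490 + 225 + 25 = $740.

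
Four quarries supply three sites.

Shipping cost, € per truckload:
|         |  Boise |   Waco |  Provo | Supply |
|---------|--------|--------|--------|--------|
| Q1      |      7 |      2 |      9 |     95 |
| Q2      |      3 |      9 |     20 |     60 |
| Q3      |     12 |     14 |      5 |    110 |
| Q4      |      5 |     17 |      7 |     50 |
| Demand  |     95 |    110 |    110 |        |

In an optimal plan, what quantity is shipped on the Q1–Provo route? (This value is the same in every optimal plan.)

0

The minimum-cost plan:
  Q1->Waco: 95 × €2 = €190
  Q2->Boise: 45 × €3 = €135
  Q2->Waco: 15 × €9 = €135
  Q3->Provo: 110 × €5 = €550
  Q4->Boise: 50 × €5 = €250
Total cost = €1260.
The route Q1→Provo is not used.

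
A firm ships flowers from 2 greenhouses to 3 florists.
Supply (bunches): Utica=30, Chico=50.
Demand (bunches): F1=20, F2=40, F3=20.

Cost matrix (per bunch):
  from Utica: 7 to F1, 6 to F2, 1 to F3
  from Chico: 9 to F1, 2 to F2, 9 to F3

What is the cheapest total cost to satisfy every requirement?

Optimal allocation:
  Utica→F1: 10 × 7 = 70
  Utica→F3: 20 × 1 = 20
  Chico→F1: 10 × 9 = 90
  Chico→F2: 40 × 2 = 80
Total = 70 + 20 + 90 + 80 = 260.

260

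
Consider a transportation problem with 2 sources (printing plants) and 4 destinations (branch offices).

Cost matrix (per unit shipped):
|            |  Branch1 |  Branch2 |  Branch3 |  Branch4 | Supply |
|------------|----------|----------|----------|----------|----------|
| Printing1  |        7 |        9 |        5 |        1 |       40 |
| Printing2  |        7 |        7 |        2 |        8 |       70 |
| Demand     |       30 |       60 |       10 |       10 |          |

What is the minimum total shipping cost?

660

An optimal shipping plan:
  Printing1->Branch1: 30 × 7 = 210
  Printing1->Branch4: 10 × 1 = 10
  Printing2->Branch2: 60 × 7 = 420
  Printing2->Branch3: 10 × 2 = 20
Total = 210 + 10 + 420 + 20 = 660.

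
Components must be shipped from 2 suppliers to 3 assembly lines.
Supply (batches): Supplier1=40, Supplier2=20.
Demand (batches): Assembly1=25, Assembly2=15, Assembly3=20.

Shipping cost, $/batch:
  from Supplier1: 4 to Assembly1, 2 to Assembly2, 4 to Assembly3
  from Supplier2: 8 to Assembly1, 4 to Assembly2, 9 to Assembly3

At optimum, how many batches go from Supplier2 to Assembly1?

The minimum-cost plan:
  Supplier1 to Assembly1: 20 × $4 = $80
  Supplier1 to Assembly3: 20 × $4 = $80
  Supplier2 to Assembly1: 5 × $8 = $40
  Supplier2 to Assembly2: 15 × $4 = $60
Total cost = $260.
So Supplier2→Assembly1 carries 5 batches.

5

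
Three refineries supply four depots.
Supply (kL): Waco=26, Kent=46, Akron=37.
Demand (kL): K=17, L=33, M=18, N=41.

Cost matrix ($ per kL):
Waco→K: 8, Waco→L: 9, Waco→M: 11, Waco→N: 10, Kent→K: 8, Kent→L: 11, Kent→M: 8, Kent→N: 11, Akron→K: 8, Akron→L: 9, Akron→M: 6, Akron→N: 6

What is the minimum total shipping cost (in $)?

857

A cheapest plan:
  Waco to L: 26 × $9 = $234
  Kent to K: 17 × $8 = $136
  Kent to L: 7 × $11 = $77
  Kent to M: 18 × $8 = $144
  Kent to N: 4 × $11 = $44
  Akron to N: 37 × $6 = $222
Total = 234 + 136 + 77 + 144 + 44 + 222 = $857.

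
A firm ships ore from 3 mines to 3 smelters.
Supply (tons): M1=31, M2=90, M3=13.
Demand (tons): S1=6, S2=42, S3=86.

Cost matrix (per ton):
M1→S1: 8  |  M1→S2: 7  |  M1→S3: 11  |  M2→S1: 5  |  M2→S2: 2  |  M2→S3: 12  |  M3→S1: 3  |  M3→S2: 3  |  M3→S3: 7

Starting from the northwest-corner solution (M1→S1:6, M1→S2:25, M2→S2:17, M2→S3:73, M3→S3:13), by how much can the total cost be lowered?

174

Current plan cost = 6·8 + 25·7 + 17·2 + 73·12 + 13·7 = 1224.
Optimal plan:
  M1 to S3: 31 tons
  M2 to S1: 6 tons
  M2 to S2: 42 tons
  M2 to S3: 42 tons
  M3 to S3: 13 tons
Optimal cost = 1050.
Saving = 1224 − 1050 = 174.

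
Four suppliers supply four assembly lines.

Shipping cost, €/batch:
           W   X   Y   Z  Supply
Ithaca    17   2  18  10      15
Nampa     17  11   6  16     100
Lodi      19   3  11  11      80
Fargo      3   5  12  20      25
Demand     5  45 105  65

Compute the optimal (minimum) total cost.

One minimum-cost allocation:
  Ithaca to Z: 15 × €10 = €150
  Nampa to Y: 100 × €6 = €600
  Lodi to X: 30 × €3 = €90
  Lodi to Z: 50 × €11 = €550
  Fargo to W: 5 × €3 = €15
  Fargo to X: 15 × €5 = €75
  Fargo to Y: 5 × €12 = €60
Total = 150 + 600 + 90 + 550 + 15 + 75 + 60 = €1540.
(Supply check: Ithaca ships 15; Nampa ships 100; Lodi ships 80; Fargo ships 25.)

1540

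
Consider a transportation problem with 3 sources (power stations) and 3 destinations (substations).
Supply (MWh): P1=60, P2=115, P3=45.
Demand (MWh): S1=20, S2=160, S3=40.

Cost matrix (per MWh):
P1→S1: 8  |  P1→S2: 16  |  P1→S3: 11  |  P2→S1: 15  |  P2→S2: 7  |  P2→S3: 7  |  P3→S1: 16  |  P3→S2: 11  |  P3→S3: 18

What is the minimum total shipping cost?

1900

An optimal shipping plan:
  P1→S1: 20 × 8 = 160
  P1→S3: 40 × 11 = 440
  P2→S2: 115 × 7 = 805
  P3→S2: 45 × 11 = 495
Total = 160 + 440 + 805 + 495 = 1900.
(Supply check: P1 ships 60; P2 ships 115; P3 ships 45.)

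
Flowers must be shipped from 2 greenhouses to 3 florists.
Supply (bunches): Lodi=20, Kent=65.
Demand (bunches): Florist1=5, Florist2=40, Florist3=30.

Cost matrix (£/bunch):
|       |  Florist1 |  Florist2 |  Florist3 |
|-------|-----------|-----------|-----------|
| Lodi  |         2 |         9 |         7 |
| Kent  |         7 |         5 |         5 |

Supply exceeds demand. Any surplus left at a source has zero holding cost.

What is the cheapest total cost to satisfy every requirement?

370

Optimal allocation:
  Lodi to Florist1: 5 × £2 = £10
  Lodi to Florist3: 5 × £7 = £35
  Kent to Florist2: 40 × £5 = £200
  Kent to Florist3: 25 × £5 = £125
Total = 10 + 35 + 200 + 125 = £370.
(Supply check: Lodi ships 10; Kent ships 65.)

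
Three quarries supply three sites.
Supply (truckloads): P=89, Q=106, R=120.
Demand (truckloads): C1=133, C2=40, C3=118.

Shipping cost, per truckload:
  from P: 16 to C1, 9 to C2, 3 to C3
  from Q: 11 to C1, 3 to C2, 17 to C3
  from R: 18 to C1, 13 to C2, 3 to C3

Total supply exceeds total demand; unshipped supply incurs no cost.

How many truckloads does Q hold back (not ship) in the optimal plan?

Minimum-cost shipments:
  P–C1: 67 × 16 = 1072
  Q–C1: 66 × 11 = 726
  Q–C2: 40 × 3 = 120
  R–C3: 118 × 3 = 354
Total cost = 2272.
Q ships 106 of its 106, leaving 0.

0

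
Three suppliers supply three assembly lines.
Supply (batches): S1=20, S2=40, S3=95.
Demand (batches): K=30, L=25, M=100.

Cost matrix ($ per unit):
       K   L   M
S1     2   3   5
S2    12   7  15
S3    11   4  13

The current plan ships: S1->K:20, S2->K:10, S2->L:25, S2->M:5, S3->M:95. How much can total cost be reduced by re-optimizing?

25

Current plan cost = 20·2 + 10·12 + 25·7 + 5·15 + 95·13 = $1645.
Optimal plan:
  S1→M: 20 × $5 = $100
  S2→K: 30 × $12 = $360
  S2→M: 10 × $15 = $150
  S3→L: 25 × $4 = $100
  S3→M: 70 × $13 = $910
Optimal cost = $1620.
Saving = 1645 − 1620 = $25.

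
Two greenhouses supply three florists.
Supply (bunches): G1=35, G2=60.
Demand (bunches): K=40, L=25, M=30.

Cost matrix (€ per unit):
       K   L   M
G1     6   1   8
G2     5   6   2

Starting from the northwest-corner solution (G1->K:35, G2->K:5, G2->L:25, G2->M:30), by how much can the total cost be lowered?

150

Current plan cost = 35·6 + 5·5 + 25·6 + 30·2 = €445.
Optimal plan:
  G1 to K: 10 × €6 = €60
  G1 to L: 25 × €1 = €25
  G2 to K: 30 × €5 = €150
  G2 to M: 30 × €2 = €60
Optimal cost = €295.
Saving = 445 − 295 = €150.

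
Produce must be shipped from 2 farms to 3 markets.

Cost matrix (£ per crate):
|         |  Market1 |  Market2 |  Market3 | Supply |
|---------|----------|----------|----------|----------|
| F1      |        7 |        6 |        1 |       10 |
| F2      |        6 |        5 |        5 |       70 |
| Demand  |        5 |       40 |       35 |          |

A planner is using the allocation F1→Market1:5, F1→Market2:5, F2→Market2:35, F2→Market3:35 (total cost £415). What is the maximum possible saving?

50

Current plan cost = 5·7 + 5·6 + 35·5 + 35·5 = £415.
Optimal plan:
  F1–Market3: 10 × £1 = £10
  F2–Market1: 5 × £6 = £30
  F2–Market2: 40 × £5 = £200
  F2–Market3: 25 × £5 = £125
Optimal cost = £365.
Saving = 415 − 365 = £50.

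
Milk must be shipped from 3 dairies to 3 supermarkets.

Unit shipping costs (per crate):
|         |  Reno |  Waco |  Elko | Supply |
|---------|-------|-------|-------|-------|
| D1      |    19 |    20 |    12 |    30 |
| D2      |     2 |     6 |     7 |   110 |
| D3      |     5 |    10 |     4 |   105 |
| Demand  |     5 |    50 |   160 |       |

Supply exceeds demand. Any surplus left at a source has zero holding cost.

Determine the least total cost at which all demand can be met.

1115

A cheapest plan:
  D2–Reno: 5 × 2 = 10
  D2–Waco: 50 × 6 = 300
  D2–Elko: 55 × 7 = 385
  D3–Elko: 105 × 4 = 420
Total = 10 + 300 + 385 + 420 = 1115.
(Supply check: D1 ships 0; D2 ships 110; D3 ships 105.)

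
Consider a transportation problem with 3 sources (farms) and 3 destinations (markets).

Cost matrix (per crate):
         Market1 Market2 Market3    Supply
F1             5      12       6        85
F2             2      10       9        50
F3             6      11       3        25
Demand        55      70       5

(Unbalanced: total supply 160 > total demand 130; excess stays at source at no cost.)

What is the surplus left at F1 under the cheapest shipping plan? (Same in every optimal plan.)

Minimum-cost shipments:
  F1 to Market1: 5 × 5 = 25
  F1 to Market2: 50 × 12 = 600
  F2 to Market1: 50 × 2 = 100
  F3 to Market2: 20 × 11 = 220
  F3 to Market3: 5 × 3 = 15
Total cost = 960.
F1 ships 55 of its 85, leaving 30.

30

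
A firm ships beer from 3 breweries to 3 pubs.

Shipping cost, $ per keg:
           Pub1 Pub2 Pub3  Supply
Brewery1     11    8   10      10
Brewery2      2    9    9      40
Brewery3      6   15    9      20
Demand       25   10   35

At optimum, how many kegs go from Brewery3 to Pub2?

Optimal shipments:
  Brewery1–Pub2: 10 × $8 = $80
  Brewery2–Pub1: 25 × $2 = $50
  Brewery2–Pub3: 15 × $9 = $135
  Brewery3–Pub3: 20 × $9 = $180
Total cost = $445.
The route Brewery3→Pub2 is not used.

0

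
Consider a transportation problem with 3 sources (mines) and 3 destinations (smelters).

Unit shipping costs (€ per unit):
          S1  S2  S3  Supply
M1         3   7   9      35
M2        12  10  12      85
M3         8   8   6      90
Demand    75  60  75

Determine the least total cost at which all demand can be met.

Optimal allocation:
  M1 to S1: 35 × €3 = €105
  M2 to S1: 25 × €12 = €300
  M2 to S2: 60 × €10 = €600
  M3 to S1: 15 × €8 = €120
  M3 to S3: 75 × €6 = €450
Total = 105 + 300 + 600 + 120 + 450 = €1575.

1575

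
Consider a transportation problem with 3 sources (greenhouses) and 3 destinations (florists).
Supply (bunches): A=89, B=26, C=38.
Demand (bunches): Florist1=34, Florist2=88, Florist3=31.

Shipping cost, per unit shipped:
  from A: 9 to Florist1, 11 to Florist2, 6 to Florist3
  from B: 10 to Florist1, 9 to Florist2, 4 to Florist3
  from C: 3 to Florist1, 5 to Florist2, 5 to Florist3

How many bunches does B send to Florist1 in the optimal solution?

Solving gives:
  A→Florist2: 84 × 11 = 924
  A→Florist3: 5 × 6 = 30
  B→Florist3: 26 × 4 = 104
  C→Florist1: 34 × 3 = 102
  C→Florist2: 4 × 5 = 20
Total cost = 1180.
The route B→Florist1 is not used.

0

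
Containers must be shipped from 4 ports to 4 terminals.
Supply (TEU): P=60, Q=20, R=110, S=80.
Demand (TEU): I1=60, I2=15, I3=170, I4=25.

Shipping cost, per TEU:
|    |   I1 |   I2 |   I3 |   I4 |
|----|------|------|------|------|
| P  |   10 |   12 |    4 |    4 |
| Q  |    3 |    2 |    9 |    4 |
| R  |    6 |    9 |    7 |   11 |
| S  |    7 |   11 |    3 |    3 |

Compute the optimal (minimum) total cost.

1240

A cheapest plan:
  P->I3: 35 × 4 = 140
  P->I4: 25 × 4 = 100
  Q->I1: 5 × 3 = 15
  Q->I2: 15 × 2 = 30
  R->I1: 55 × 6 = 330
  R->I3: 55 × 7 = 385
  S->I3: 80 × 3 = 240
Total = 140 + 100 + 15 + 30 + 330 + 385 + 240 = 1240.
(Supply check: P ships 60; Q ships 20; R ships 110; S ships 80.)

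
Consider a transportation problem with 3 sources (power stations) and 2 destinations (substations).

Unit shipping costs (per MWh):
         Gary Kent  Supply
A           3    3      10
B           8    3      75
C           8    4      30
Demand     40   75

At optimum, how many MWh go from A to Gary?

10

Optimal shipments:
  A to Gary: 10 × 3 = 30
  B to Kent: 75 × 3 = 225
  C to Gary: 30 × 8 = 240
Total cost = 495.
So A→Gary carries 10 MWh.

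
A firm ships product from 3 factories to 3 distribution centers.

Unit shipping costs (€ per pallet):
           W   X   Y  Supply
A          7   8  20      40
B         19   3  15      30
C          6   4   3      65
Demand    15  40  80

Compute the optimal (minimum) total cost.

770

An optimal shipping plan:
  A–W: 15 × €7 = €105
  A–X: 10 × €8 = €80
  A–Y: 15 × €20 = €300
  B–X: 30 × €3 = €90
  C–Y: 65 × €3 = €195
Total = 105 + 80 + 300 + 90 + 195 = €770.
(Supply check: A ships 40; B ships 30; C ships 65.)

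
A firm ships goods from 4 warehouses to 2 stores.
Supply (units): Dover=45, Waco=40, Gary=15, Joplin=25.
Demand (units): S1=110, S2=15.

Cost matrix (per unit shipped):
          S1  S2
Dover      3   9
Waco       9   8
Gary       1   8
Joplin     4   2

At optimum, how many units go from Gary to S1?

15

Optimal shipments:
  Dover->S1: 45 × 3 = 135
  Waco->S1: 40 × 9 = 360
  Gary->S1: 15 × 1 = 15
  Joplin->S1: 10 × 4 = 40
  Joplin->S2: 15 × 2 = 30
Total cost = 580.
So Gary→S1 carries 15 units.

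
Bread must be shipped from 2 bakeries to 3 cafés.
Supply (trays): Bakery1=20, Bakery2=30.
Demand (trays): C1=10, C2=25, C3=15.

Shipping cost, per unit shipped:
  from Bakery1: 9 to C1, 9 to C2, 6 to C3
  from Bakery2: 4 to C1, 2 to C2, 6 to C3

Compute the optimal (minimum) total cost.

205

Optimal allocation:
  Bakery1->C1: 5 × 9 = 45
  Bakery1->C3: 15 × 6 = 90
  Bakery2->C1: 5 × 4 = 20
  Bakery2->C2: 25 × 2 = 50
Total = 45 + 90 + 20 + 50 = 205.
(Supply check: Bakery1 ships 20; Bakery2 ships 30.)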